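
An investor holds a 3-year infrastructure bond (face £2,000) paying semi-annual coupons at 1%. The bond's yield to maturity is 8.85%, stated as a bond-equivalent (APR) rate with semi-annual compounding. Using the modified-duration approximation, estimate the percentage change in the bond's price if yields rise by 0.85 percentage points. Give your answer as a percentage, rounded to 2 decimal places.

Periodic yield y = 0.04425. Modified duration first:
  t   CF        PV=CF/(1+0.04425)^t    t·PV
  1        10.00         9.5763         9.5763
  2        10.00         9.1705        18.3409
  3        10.00         8.7819        26.3456
  4        10.00         8.4097        33.6389
  5        10.00         8.0534        40.2668
  6     2,010.00     1,550.1337     9,300.8021
  Σ                  1,594.1254     9,428.9706
P = 1,594.1254; D_Mac = 5.91482 half-year periods = 2.95741 yrs; D_mod = 2.95741/(1+0.04425) = 2.83209 yrs.
ΔP/P ≈ -D_mod · Δy = -2.83209 × (+0.0085) = -0.024073 = -2.4073%.

-2.41%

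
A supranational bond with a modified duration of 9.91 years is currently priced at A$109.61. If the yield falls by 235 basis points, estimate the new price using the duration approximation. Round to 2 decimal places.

Duration approximation: ΔP/P ≈ -D_mod · Δy = -9.91 × (-0.0235) = +0.232885.
New price ≈ 109.61 × (1 + 0.232885) = 135.13652485.

A$135.14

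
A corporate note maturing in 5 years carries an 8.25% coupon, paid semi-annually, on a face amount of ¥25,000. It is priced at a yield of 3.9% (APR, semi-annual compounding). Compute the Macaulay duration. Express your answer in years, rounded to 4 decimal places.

4.2763 years

Periodic yield y = 0.0195. Discount each cash flow and weight by its period:
  t   CF        PV=CF/(1+0.0195)^t    t·PV
  1     1,031.25     1,011.5253     1,011.5253
  2     1,031.25       992.1778     1,984.3556
  3     1,031.25       973.2004     2,919.6011
  4     1,031.25       954.5860     3,818.3438
  5     1,031.25       936.3276     4,681.6378
  6     1,031.25       918.4184     5,510.5105
  7     1,031.25       900.8518     6,305.9626
  8     1,031.25       883.6212     7,068.9695
  9     1,031.25       866.7201     7,800.4813
  10   26,031.25    21,459.6543   214,596.5432
  Σ                 29,897.0828   255,697.9307
Price P = Σ PV = 29,897.0828.
Macaulay duration = Σ(t·PV) / P = 255,697.9307 / 29,897.0828 = 8.55260 half-year periods.
In years: 8.55260 / 2 = 4.27630 years.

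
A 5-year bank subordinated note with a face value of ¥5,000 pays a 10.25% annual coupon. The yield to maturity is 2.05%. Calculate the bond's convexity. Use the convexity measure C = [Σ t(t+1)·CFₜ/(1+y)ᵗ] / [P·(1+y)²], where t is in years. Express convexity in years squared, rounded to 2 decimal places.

With y = 0.0205:
  t   CF        PV=CF/(1+0.0205)^t    t·PV        t(t+1)·PV
  1       512.50       502.2048       502.2048       1,004.4096
  2       512.50       492.1164       984.2328       2,952.6985
  3       512.50       482.2307     1,446.6921       5,786.7682
  4       512.50       472.5435     1,890.1742       9,450.8709
  5     5,512.50     4,980.6217    24,903.1085     149,418.6513
  Σ                  6,929.7172    29,726.4124     168,613.3985
P = 6,929.7172.
Convexity = Σ t(t+1)·PV / [P·(1+y)²] = 168,613.3985 / (6,929.7172 × 1.041420) = 23.36418.

23.36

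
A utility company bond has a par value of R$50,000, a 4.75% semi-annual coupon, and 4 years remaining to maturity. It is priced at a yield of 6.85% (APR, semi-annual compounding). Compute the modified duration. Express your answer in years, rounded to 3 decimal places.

Periodic yield y = 0.03425. First find Macaulay duration:
  t   CF        PV=CF/(1+0.03425)^t    t·PV
  1     1,187.50     1,148.1750     1,148.1750
  2     1,187.50     1,110.1523     2,220.3046
  3     1,187.50     1,073.3887     3,220.1662
  4     1,187.50     1,037.8426     4,151.3705
  5     1,187.50     1,003.4736     5,017.3682
  6     1,187.50       970.2428     5,821.4570
  7     1,187.50       938.1125     6,566.7873
  8    51,187.50    39,098.4628   312,787.7021
  Σ                 46,379.8504   340,933.3309
P = 46,379.8504; Macaulay duration = 340,933.3309 / 46,379.8504 = 7.35089 half-year periods = 3.67545 years.
Modified duration = D_Mac / (1 + y) = 3.67545 / 1.03425 = 3.55373 years.

3.554 years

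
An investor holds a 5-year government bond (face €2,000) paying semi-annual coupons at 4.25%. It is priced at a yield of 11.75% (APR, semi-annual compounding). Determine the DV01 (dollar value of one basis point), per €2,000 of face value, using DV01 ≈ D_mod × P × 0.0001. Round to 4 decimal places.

€0.6084

Periodic yield y = 0.05875.
  t   CF        PV=CF/(1+0.05875)^t    t·PV
  1        42.50        40.1417        40.1417
  2        42.50        37.9142        75.8284
  3        42.50        35.8104       107.4311
  4        42.50        33.8232       135.2930
  5        42.50        31.9464       159.7320
  6        42.50        30.1737       181.0421
  7        42.50        28.4994       199.4955
  8        42.50        26.9179       215.3434
  9        42.50        25.4242       228.8182
  10    2,042.50     1,154.0585    11,540.5852
  Σ                  1,444.7096    12,883.7105
P = 1,444.7096; D_Mac = 8.91785 half-year periods = 4.45893 yrs; D_mod = 4.21150 yrs.
DV01 ≈ 4.21150 × 1,444.7096 × 0.0001 = 0.608440.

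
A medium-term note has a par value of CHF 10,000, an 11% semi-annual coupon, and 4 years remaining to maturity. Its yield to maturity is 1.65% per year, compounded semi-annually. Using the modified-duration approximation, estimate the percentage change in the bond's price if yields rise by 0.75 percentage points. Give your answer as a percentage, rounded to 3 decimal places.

Periodic yield y = 0.00825. Modified duration first:
  t   CF        PV=CF/(1+0.00825)^t    t·PV
  1       550.00       545.4996       545.4996
  2       550.00       541.0361     1,082.0722
  3       550.00       536.6091     1,609.8272
  4       550.00       532.2183     2,128.8730
  5       550.00       527.8634     2,639.3169
  6       550.00       523.5441     3,141.2649
  7       550.00       519.2602     3,634.8217
  8    10,550.00     9,878.8551    79,030.8406
  Σ                 13,604.8859    93,812.5161
P = 13,604.8859; D_Mac = 6.89550 half-year periods = 3.44775 yrs; D_mod = 3.44775/(1+0.00825) = 3.41954 yrs.
ΔP/P ≈ -D_mod · Δy = -3.41954 × (+0.0075) = -0.025647 = -2.5647%.

-2.565%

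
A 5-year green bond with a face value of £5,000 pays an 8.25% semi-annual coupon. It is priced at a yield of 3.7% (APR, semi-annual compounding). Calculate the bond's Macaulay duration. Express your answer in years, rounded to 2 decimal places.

4.28 years

Periodic yield y = 0.0185. Discount each cash flow and weight by its period:
  t   CF        PV=CF/(1+0.0185)^t    t·PV
  1       206.25       202.5037       202.5037
  2       206.25       198.8254       397.6508
  3       206.25       195.2140       585.6419
  4       206.25       191.6681       766.6724
  5       206.25       188.1866       940.9332
  6       206.25       184.7684     1,108.6106
  7       206.25       181.4123     1,269.8861
  8       206.25       178.1171     1,424.9370
  9       206.25       174.8818     1,573.9364
  10    5,206.25     4,334.2573    43,342.5726
  Σ                  6,029.8347    51,613.3446
Price P = Σ PV = 6,029.8347.
Macaulay duration = Σ(t·PV) / P = 51,613.3446 / 6,029.8347 = 8.55966 half-year periods.
In years: 8.55966 / 2 = 4.27983 years.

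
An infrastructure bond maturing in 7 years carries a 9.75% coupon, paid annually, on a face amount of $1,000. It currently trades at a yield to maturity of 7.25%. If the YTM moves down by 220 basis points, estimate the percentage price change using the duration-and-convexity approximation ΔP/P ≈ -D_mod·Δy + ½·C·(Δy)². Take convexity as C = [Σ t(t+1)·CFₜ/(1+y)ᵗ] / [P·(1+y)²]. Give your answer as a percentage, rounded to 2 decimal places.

With y = 0.0725:
  t   CF        PV=CF/(1+0.0725)^t    t·PV        t(t+1)·PV
  1        97.50        90.9091        90.9091         181.8182
  2        97.50        84.7637       169.5274         508.5823
  3        97.50        79.0338       237.1013         948.4053
  4        97.50        73.6912       294.7647       1,473.8233
  5        97.50        68.7097       343.5485       2,061.2913
  6        97.50        64.0650       384.3900       2,690.7299
  7     1,097.50       672.3934     4,706.7536      37,654.0288
  Σ                  1,133.5658     6,226.9946      45,518.6790
P = 1,133.5658; D_Mac = 5.49328 yrs; D_mod = 5.12194 yrs; C = 34.90988.
Duration effect: -5.12194 × (-0.022) = +0.112683
Convexity effect: 0.5 × 34.90988 × (-0.022)² = +0.0084482
ΔP/P ≈ +0.112683 + 0.0084482 = +0.121131 = +12.1131%.

+12.11%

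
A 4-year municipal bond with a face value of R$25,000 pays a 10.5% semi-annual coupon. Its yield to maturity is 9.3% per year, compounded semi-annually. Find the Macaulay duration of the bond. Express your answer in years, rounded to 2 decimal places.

3.38 years

Periodic yield y = 0.0465. Discount each cash flow and weight by its period:
  t   CF        PV=CF/(1+0.0465)^t    t·PV
  1     1,312.50     1,254.1806     1,254.1806
  2     1,312.50     1,198.4526     2,396.9051
  3     1,312.50     1,145.2007     3,435.6022
  4     1,312.50     1,094.3151     4,377.2603
  5     1,312.50     1,045.6905     5,228.4523
  6     1,312.50       999.2264     5,995.3586
  7     1,312.50       954.8270     6,683.7889
  8    26,312.50    18,291.4550   146,331.6396
  Σ                 25,983.3478   175,703.1876
Price P = Σ PV = 25,983.3478.
Macaulay duration = Σ(t·PV) / P = 175,703.1876 / 25,983.3478 = 6.76215 half-year periods.
In years: 6.76215 / 2 = 3.38107 years.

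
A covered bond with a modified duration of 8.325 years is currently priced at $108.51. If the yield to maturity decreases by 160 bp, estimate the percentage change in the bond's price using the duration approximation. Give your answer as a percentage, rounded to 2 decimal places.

+13.32%

Duration approximation: ΔP/P ≈ -D_mod · Δy = -8.325 × (-0.016) = +0.133200.
As a percentage: +13.3200%.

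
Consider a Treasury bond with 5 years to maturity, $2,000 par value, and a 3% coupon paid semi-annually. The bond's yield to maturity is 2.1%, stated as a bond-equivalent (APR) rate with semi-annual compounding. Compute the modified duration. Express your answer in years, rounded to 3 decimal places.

Periodic yield y = 0.0105. First find Macaulay duration:
  t   CF        PV=CF/(1+0.0105)^t    t·PV
  1        30.00        29.6883        29.6883
  2        30.00        29.3798        58.7596
  3        30.00        29.0745        87.2235
  4        30.00        28.7724       115.0896
  5        30.00        28.4734       142.3671
  6        30.00        28.1776       169.0653
  7        30.00        27.8848       195.1934
  8        30.00        27.5950       220.7602
  9        30.00        27.3083       245.7745
  10    2,030.00     1,828.6596    18,286.5955
  Σ                  2,085.0136    19,550.5170
P = 2,085.0136; Macaulay duration = 19,550.5170 / 2,085.0136 = 9.37669 half-year periods = 4.68834 years.
Modified duration = D_Mac / (1 + y) = 4.68834 / 1.0105 = 4.63963 years.

4.640 years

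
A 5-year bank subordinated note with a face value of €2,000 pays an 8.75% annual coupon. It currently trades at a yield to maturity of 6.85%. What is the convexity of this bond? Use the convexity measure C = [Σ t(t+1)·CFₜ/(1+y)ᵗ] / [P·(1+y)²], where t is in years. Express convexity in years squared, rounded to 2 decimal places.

21.33

With y = 0.0685:
  t   CF        PV=CF/(1+0.0685)^t    t·PV        t(t+1)·PV
  1       175.00       163.7810       163.7810         327.5620
  2       175.00       153.2812       306.5625         919.6874
  3       175.00       143.4546       430.3638       1,721.4552
  4       175.00       134.2579       537.0317       2,685.1586
  5     2,175.00     1,561.6605     7,808.3026      46,849.8153
  Σ                  2,156.4353     9,246.0415      52,503.6785
P = 2,156.4353.
Convexity = Σ t(t+1)·PV / [P·(1+y)²] = 52,503.6785 / (2,156.4353 × 1.141692) = 21.32575.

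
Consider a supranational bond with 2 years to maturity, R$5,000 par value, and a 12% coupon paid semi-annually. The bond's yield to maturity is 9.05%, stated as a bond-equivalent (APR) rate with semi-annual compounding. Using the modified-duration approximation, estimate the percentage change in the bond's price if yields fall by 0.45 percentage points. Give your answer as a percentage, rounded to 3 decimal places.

Periodic yield y = 0.04525. Modified duration first:
  t   CF        PV=CF/(1+0.04525)^t    t·PV
  1       300.00       287.0127       287.0127
  2       300.00       274.5876       549.1752
  3       300.00       262.7004       788.1012
  4     5,300.00     4,440.1247    17,760.4987
  Σ                  5,264.4253    19,384.7877
P = 5,264.4253; D_Mac = 3.68222 half-year periods = 1.84111 yrs; D_mod = 1.84111/(1+0.04525) = 1.76141 yrs.
ΔP/P ≈ -D_mod · Δy = -1.76141 × (-0.0045) = +0.007926 = +0.7926%.

+0.793%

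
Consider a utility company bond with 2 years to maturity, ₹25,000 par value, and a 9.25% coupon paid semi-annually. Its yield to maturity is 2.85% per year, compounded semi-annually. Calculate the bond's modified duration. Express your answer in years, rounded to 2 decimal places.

1.85 years

Periodic yield y = 0.01425. First find Macaulay duration:
  t   CF        PV=CF/(1+0.01425)^t    t·PV
  1     1,156.25     1,140.0049     1,140.0049
  2     1,156.25     1,123.9881     2,247.9762
  3     1,156.25     1,108.1963     3,324.5889
  4    26,156.25    24,716.9805    98,867.9218
  Σ                 28,089.1698   105,580.4919
P = 28,089.1698; Macaulay duration = 105,580.4919 / 28,089.1698 = 3.75876 half-year periods = 1.87938 years.
Modified duration = D_Mac / (1 + y) = 1.87938 / 1.01425 = 1.85298 years.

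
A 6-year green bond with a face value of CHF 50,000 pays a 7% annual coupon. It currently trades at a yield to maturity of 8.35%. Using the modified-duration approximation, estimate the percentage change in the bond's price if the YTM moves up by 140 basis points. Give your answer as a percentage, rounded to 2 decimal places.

Periodic yield y = 0.0835. Modified duration first:
  t   CF        PV=CF/(1+0.0835)^t    t·PV
  1     3,500.00     3,230.2723     3,230.2723
  2     3,500.00     2,981.3311     5,962.6622
  3     3,500.00     2,751.5746     8,254.7239
  4     3,500.00     2,539.5244    10,158.0974
  5     3,500.00     2,343.8157    11,719.0787
  6    53,500.00    33,065.8954   198,395.3726
  Σ                 46,912.4135   237,720.2071
P = 46,912.4135; D_Mac = 5.06732 yrs; D_mod = 5.06732/(1+0.0835) = 4.67681 yrs.
ΔP/P ≈ -D_mod · Δy = -4.67681 × (+0.014) = -0.065475 = -6.5475%.

-6.55%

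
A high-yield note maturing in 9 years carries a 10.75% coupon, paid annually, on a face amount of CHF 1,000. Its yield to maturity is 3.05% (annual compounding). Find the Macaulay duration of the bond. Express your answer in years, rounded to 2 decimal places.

6.81 years

Periodic yield y = 0.0305. Discount each cash flow and weight by its year:
  t   CF        PV=CF/(1+0.0305)^t    t·PV
  1       107.50       104.3183       104.3183
  2       107.50       101.2308       202.4615
  3       107.50        98.2346       294.7038
  4       107.50        95.3271       381.3085
  5       107.50        92.5057       462.5285
  6       107.50        89.7678       538.6067
  7       107.50        87.1109       609.7763
  8       107.50        84.5327       676.2612
  9     1,107.50       845.1071     7,605.9642
  Σ                  1,598.1349    10,875.9290
Price P = Σ PV = 1,598.1349.
Macaulay duration = Σ(t·PV) / P = 10,875.9290 / 1,598.1349 = 6.80539 years.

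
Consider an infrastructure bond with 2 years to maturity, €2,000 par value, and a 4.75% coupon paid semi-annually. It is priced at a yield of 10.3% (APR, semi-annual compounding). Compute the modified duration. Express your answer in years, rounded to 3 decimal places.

Periodic yield y = 0.0515. First find Macaulay duration:
  t   CF        PV=CF/(1+0.0515)^t    t·PV
  1        47.50        45.1736        45.1736
  2        47.50        42.9611        85.9221
  3        47.50        40.8569       122.5708
  4     2,047.50     1,674.8920     6,699.5679
  Σ                  1,803.8835     6,953.2344
P = 1,803.8835; Macaulay duration = 6,953.2344 / 1,803.8835 = 3.85459 half-year periods = 1.92730 years.
Modified duration = D_Mac / (1 + y) = 1.92730 / 1.0515 = 1.83290 years.

1.833 years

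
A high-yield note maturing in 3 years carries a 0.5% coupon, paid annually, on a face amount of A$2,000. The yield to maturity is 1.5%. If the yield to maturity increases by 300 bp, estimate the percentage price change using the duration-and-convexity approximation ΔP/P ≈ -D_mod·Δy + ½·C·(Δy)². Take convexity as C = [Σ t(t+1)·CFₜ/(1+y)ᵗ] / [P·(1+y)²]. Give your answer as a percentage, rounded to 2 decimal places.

With y = 0.015:
  t   CF        PV=CF/(1+0.015)^t    t·PV        t(t+1)·PV
  1        10.00         9.8522         9.8522          19.7044
  2        10.00         9.7066        19.4132          58.2397
  3     2,010.00     1,922.1972     5,766.5915      23,066.3659
  Σ                  1,941.7560     5,795.8569      23,144.3100
P = 1,941.7560; D_Mac = 2.98485 yrs; D_mod = 2.94074 yrs; C = 11.56958.
Duration effect: -2.94074 × (+0.03) = -0.088222
Convexity effect: 0.5 × 11.56958 × (0.03)² = +0.0052063
ΔP/P ≈ -0.088222 + 0.0052063 = -0.083016 = -8.3016%.

-8.30%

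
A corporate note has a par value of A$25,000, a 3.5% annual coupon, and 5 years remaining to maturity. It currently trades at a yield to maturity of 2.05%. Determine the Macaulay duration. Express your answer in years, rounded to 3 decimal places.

4.685 years

Periodic yield y = 0.0205. Discount each cash flow and weight by its year:
  t   CF        PV=CF/(1+0.0205)^t    t·PV
  1       875.00       857.4228       857.4228
  2       875.00       840.1988     1,680.3975
  3       875.00       823.3207     2,469.9621
  4       875.00       806.7817     3,227.1266
  5    25,875.00    23,378.4284   116,892.1422
  Σ                 26,706.1524   125,127.0512
Price P = Σ PV = 26,706.1524.
Macaulay duration = Σ(t·PV) / P = 125,127.0512 / 26,706.1524 = 4.68533 years.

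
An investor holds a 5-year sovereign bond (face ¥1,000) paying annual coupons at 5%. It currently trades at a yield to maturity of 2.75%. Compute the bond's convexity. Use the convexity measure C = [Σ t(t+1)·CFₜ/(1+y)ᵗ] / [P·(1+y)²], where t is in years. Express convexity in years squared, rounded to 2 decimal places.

With y = 0.0275:
  t   CF        PV=CF/(1+0.0275)^t    t·PV        t(t+1)·PV
  1        50.00        48.6618        48.6618          97.3236
  2        50.00        47.3594        94.7188         284.1565
  3        50.00        46.0919       138.2757         553.1027
  4        50.00        44.8583       179.4331         897.1657
  5     1,050.00       916.8117     4,584.0585      27,504.3510
  Σ                  1,103.7831     5,045.1479      29,336.0995
P = 1,103.7831.
Convexity = Σ t(t+1)·PV / [P·(1+y)²] = 29,336.0995 / (1,103.7831 × 1.055756) = 25.17416.

25.17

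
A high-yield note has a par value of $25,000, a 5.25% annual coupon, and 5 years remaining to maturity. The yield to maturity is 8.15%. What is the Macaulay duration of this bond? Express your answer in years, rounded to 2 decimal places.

Periodic yield y = 0.0815. Discount each cash flow and weight by its year:
  t   CF        PV=CF/(1+0.0815)^t    t·PV
  1     1,312.50     1,213.5922     1,213.5922
  2     1,312.50     1,122.1380     2,244.2760
  3     1,312.50     1,037.5756     3,112.7267
  4     1,312.50       959.3856     3,837.5426
  5    26,312.50    17,784.0018    88,920.0091
  Σ                 22,116.6933    99,328.1467
Price P = Σ PV = 22,116.6933.
Macaulay duration = Σ(t·PV) / P = 99,328.1467 / 22,116.6933 = 4.49109 years.

4.49 years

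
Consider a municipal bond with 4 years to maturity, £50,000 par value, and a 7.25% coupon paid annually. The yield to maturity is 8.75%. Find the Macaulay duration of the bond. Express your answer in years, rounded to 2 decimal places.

Periodic yield y = 0.0875. Discount each cash flow and weight by its year:
  t   CF        PV=CF/(1+0.0875)^t    t·PV
  1     3,625.00     3,333.3333     3,333.3333
  2     3,625.00     3,065.1341     6,130.2682
  3     3,625.00     2,818.5141     8,455.5423
  4    53,625.00    38,339.8353   153,359.3411
  Σ                 47,556.8168   171,278.4850
Price P = Σ PV = 47,556.8168.
Macaulay duration = Σ(t·PV) / P = 171,278.4850 / 47,556.8168 = 3.60155 years.

3.60 years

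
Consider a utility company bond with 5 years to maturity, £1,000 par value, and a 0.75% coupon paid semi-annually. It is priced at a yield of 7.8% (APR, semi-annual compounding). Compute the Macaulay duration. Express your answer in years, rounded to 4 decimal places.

4.8967 years

Periodic yield y = 0.039. Discount each cash flow and weight by its period:
  t   CF        PV=CF/(1+0.039)^t    t·PV
  1         3.75         3.6092         3.6092
  2         3.75         3.4738         6.9475
  3         3.75         3.3434        10.0301
  4         3.75         3.2179        12.8715
  5         3.75         3.0971        15.4854
  6         3.75         2.9808        17.8850
  7         3.75         2.8689        20.0826
  8         3.75         2.7613        22.0901
  9         3.75         2.6576        23.9185
  10    1,003.75       684.6523     6,846.5232
  Σ                    712.6623     6,979.4432
Price P = Σ PV = 712.6623.
Macaulay duration = Σ(t·PV) / P = 6,979.4432 / 712.6623 = 9.79348 half-year periods.
In years: 9.79348 / 2 = 4.89674 years.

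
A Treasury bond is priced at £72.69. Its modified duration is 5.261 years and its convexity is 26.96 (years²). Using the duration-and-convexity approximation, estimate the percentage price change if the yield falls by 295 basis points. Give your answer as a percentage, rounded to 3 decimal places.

+16.693%

Duration effect: -D_mod·Δy = -5.261 × (-0.0295) = +0.1551995
Convexity effect: ½·C·(Δy)² = 0.5 × 26.96 × (-0.0295)² = +0.01173097
ΔP/P ≈ +0.1551995 + 0.01173097 = +0.16693047
= +16.693047%.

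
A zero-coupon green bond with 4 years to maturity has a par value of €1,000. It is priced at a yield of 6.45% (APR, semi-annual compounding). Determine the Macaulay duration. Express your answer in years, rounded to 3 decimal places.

4.000 years

A zero-coupon bond has a single cash flow at maturity, so its Macaulay duration equals its maturity: 4 years.
(Equivalently: 8 semi-annual periods ÷ 2 = 4 years.)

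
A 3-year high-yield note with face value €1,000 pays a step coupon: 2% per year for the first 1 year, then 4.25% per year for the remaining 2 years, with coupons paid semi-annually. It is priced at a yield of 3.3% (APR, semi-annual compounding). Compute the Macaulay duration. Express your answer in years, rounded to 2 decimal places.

2.90 years

Periodic yield y = 0.0165. Discount each cash flow and weight by its period:
  t   CF        PV=CF/(1+0.0165)^t    t·PV
  1        10.00         9.8377         9.8377
  2        10.00         9.6780        19.3560
  3        21.25        20.2319        60.6957
  4        21.25        19.9035        79.6140
  5        21.25        19.5804        97.9021
  6     1,021.25       925.7373     5,554.4239
  Σ                  1,004.9688     5,821.8294
Price P = Σ PV = 1,004.9688.
Macaulay duration = Σ(t·PV) / P = 5,821.8294 / 1,004.9688 = 5.79304 half-year periods.
In years: 5.79304 / 2 = 2.89652 years.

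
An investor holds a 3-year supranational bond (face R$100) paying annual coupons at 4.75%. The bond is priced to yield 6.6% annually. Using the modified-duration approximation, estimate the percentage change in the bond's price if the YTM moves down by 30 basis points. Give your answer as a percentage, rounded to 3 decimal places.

+0.806%

Periodic yield y = 0.066. Modified duration first:
  t   CF        PV=CF/(1+0.066)^t    t·PV
  1         4.75         4.4559         4.4559
  2         4.75         4.1800         8.3601
  3       104.75        86.4734       259.4201
  Σ                     95.1093       272.2361
P = 95.1093; D_Mac = 2.86235 yrs; D_mod = 2.86235/(1+0.066) = 2.68513 yrs.
ΔP/P ≈ -D_mod · Δy = -2.68513 × (-0.003) = +0.008055 = +0.8055%.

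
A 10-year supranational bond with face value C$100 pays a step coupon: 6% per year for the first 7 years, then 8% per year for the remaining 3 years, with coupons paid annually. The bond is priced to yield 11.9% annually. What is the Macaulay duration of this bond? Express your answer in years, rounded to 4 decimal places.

Periodic yield y = 0.119. Discount each cash flow and weight by its year:
  t   CF        PV=CF/(1+0.119)^t    t·PV
  1         6.00         5.3619         5.3619
  2         6.00         4.7917         9.5834
  3         6.00         4.2821        12.8464
  4         6.00         3.8268        15.3070
  5         6.00         3.4198        17.0990
  6         6.00         3.0561        18.3367
  7         6.00         2.7311        19.1178
  8         8.00         3.2542        26.0339
  9         8.00         2.9082        26.1735
  10      108.00        35.0851       350.8511
  Σ                     68.7171       500.7109
Price P = Σ PV = 68.7171.
Macaulay duration = Σ(t·PV) / P = 500.7109 / 68.7171 = 7.28655 years.

7.2866 years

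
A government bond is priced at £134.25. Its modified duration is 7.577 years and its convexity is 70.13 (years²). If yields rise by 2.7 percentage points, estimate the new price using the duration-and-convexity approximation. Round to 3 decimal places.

Duration effect: -D_mod·Δy = -7.577 × (+0.027) = -0.204579
Convexity effect: ½·C·(Δy)² = 0.5 × 70.13 × (0.027)² = +0.025562385
ΔP/P ≈ -0.204579 + 0.025562385 = -0.179016615
New price ≈ 134.25 × (1 - 0.179016615) = 110.21701943625.

£110.217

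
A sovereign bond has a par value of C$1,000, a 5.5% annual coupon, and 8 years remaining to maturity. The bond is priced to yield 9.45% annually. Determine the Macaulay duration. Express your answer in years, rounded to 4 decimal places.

6.4859 years

Periodic yield y = 0.0945. Discount each cash flow and weight by its year:
  t   CF        PV=CF/(1+0.0945)^t    t·PV
  1        55.00        50.2513        50.2513
  2        55.00        45.9125        91.8250
  3        55.00        41.9484       125.8452
  4        55.00        38.3265       153.3062
  5        55.00        35.0174       175.0870
  6        55.00        31.9940       191.9638
  7        55.00        29.2316       204.6211
  8     1,055.00       512.3023     4,098.4187
  Σ                    784.9840     5,091.3182
Price P = Σ PV = 784.9840.
Macaulay duration = Σ(t·PV) / P = 5,091.3182 / 784.9840 = 6.48589 years.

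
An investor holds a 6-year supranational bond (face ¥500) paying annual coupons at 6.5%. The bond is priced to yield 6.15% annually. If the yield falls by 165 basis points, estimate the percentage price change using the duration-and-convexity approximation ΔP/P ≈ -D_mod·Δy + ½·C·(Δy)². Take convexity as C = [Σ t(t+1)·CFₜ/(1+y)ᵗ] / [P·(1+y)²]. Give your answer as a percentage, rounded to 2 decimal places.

With y = 0.0615:
  t   CF        PV=CF/(1+0.0615)^t    t·PV        t(t+1)·PV
  1        32.50        30.6171        30.6171          61.2341
  2        32.50        28.8432        57.6864         173.0592
  3        32.50        27.1721        81.5163         326.0653
  4        32.50        25.5978       102.3914         511.9569
  5        32.50        24.1148       120.5739         723.4435
  6       532.50       372.2199     2,233.3196      15,633.2370
  Σ                    508.5649     2,626.1046      17,428.9959
P = 508.5649; D_Mac = 5.16376 yrs; D_mod = 4.86458 yrs; C = 30.41487.
Duration effect: -4.86458 × (-0.0165) = +0.080266
Convexity effect: 0.5 × 30.41487 × (-0.0165)² = +0.0041402
ΔP/P ≈ +0.080266 + 0.0041402 = +0.084406 = +8.4406%.

+8.44%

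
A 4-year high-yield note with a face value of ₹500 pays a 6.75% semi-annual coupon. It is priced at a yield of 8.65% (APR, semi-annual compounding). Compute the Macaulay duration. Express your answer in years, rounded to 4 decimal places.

3.5547 years

Periodic yield y = 0.04325. Discount each cash flow and weight by its period:
  t   CF        PV=CF/(1+0.04325)^t    t·PV
  1       16.875        16.1754        16.1754
  2       16.875        15.5048        31.0097
  3       16.875        14.8620        44.5861
  4       16.875        14.2459        56.9836
  5       16.875        13.6553        68.2766
  6       16.875        13.0892        78.5353
  7       16.875        12.5466        87.8260
  8      516.875       368.3650     2,946.9201
  Σ                    468.4443     3,330.3128
Price P = Σ PV = 468.4443.
Macaulay duration = Σ(t·PV) / P = 3,330.3128 / 468.4443 = 7.10930 half-year periods.
In years: 7.10930 / 2 = 3.55465 years.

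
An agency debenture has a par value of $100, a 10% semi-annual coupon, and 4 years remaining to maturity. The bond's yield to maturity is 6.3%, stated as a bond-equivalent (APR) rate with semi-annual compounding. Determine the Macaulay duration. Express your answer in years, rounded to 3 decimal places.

Periodic yield y = 0.0315. Discount each cash flow and weight by its period:
  t   CF        PV=CF/(1+0.0315)^t    t·PV
  1         5.00         4.8473         4.8473
  2         5.00         4.6993         9.3986
  3         5.00         4.5558        13.6673
  4         5.00         4.4167        17.6666
  5         5.00         4.2818        21.4089
  6         5.00         4.1510        24.9061
  7         5.00         4.0243        28.1698
  8       105.00        81.9286       655.4287
  Σ                    112.9046       775.4932
Price P = Σ PV = 112.9046.
Macaulay duration = Σ(t·PV) / P = 775.4932 / 112.9046 = 6.86857 half-year periods.
In years: 6.86857 / 2 = 3.43428 years.

3.434 years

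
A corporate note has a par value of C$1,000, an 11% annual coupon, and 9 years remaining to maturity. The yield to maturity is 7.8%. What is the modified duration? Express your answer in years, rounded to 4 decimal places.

Periodic yield y = 0.078. First find Macaulay duration:
  t   CF        PV=CF/(1+0.078)^t    t·PV
  1       110.00       102.0408       102.0408
  2       110.00        94.6575       189.3151
  3       110.00        87.8085       263.4254
  4       110.00        81.4550       325.8199
  5       110.00        75.5612       377.8060
  6       110.00        70.0939       420.5633
  7       110.00        65.0222       455.1551
  8       110.00        60.3174       482.5392
  9     1,110.00       564.6172     5,081.5551
  Σ                  1,201.5737     7,698.2199
P = 1,201.5737; Macaulay duration = 7,698.2199 / 1,201.5737 = 6.40678 years.
Modified duration = D_Mac / (1 + y) = 6.40678 / 1.078 = 5.94321 years.

5.9432 years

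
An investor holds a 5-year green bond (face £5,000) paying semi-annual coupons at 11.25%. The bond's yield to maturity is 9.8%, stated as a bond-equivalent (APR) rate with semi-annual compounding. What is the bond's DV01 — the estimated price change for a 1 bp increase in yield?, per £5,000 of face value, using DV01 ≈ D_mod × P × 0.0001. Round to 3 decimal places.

£2.008

Periodic yield y = 0.049.
  t   CF        PV=CF/(1+0.049)^t    t·PV
  1       281.25       268.1125       268.1125
  2       281.25       255.5886       511.1773
  3       281.25       243.6498       730.9494
  4       281.25       232.2686       929.0746
  5       281.25       221.4191     1,107.0955
  6       281.25       211.0764     1,266.4582
  7       281.25       201.2167     1,408.5172
  8       281.25       191.8177     1,534.5414
  9       281.25       182.8577     1,645.7189
  10    5,281.25     3,273.2701    32,732.7011
  Σ                  5,281.2772    42,134.3460
P = 5,281.2772; D_Mac = 7.97806 half-year periods = 3.98903 yrs; D_mod = 3.80270 yrs.
DV01 ≈ 3.80270 × 5,281.2772 × 0.0001 = 2.008310.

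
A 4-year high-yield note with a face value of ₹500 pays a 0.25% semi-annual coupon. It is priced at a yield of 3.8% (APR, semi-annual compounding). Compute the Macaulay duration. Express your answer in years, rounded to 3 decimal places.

Periodic yield y = 0.019. Discount each cash flow and weight by its period:
  t   CF        PV=CF/(1+0.019)^t    t·PV
  1        0.625         0.6133         0.6133
  2        0.625         0.6019         1.2038
  3        0.625         0.5907         1.7721
  4        0.625         0.5797         2.3187
  5        0.625         0.5689         2.8443
  6        0.625         0.5583         3.3495
  7        0.625         0.5478         3.8349
  8      500.625       430.6447     3,445.1572
  Σ                    434.7052     3,461.0940
Price P = Σ PV = 434.7052.
Macaulay duration = Σ(t·PV) / P = 3,461.0940 / 434.7052 = 7.96193 half-year periods.
In years: 7.96193 / 2 = 3.98097 years.

3.981 years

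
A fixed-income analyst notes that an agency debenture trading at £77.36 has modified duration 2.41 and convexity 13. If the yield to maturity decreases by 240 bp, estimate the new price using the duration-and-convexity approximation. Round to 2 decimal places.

£82.12

Duration effect: -D_mod·Δy = -2.41 × (-0.024) = +0.057840
Convexity effect: ½·C·(Δy)² = 0.5 × 13 × (-0.024)² = +0.0037440
ΔP/P ≈ +0.057840 + 0.0037440 = +0.061584
New price ≈ 77.36 × (1 + 0.061584) = 82.12413824.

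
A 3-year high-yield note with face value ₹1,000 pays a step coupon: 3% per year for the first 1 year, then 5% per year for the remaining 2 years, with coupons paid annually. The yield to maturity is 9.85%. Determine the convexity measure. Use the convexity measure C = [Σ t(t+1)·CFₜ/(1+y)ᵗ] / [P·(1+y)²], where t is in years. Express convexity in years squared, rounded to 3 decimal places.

With y = 0.0985:
  t   CF        PV=CF/(1+0.0985)^t    t·PV        t(t+1)·PV
  1        30.00        27.3100        27.3100          54.6199
  2        50.00        41.4352        82.8705         248.6115
  3     1,050.00       792.1166     2,376.3498       9,505.3992
  Σ                    860.8618     2,486.5303       9,808.6306
P = 860.8618.
Convexity = Σ t(t+1)·PV / [P·(1+y)²] = 9,808.6306 / (860.8618 × 1.206702) = 9.44224.

9.442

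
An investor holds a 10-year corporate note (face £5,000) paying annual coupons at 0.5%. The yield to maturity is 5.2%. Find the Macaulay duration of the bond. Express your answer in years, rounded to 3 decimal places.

Periodic yield y = 0.052. Discount each cash flow and weight by its year:
  t   CF        PV=CF/(1+0.052)^t    t·PV
  1        25.00        23.7643        23.7643
  2        25.00        22.5896        45.1792
  3        25.00        21.4730        64.4190
  4        25.00        20.4116        81.6464
  5        25.00        19.4027        97.0133
  6        25.00        18.4436       110.6616
  7        25.00        17.5319       122.7235
  8        25.00        16.6653       133.3227
  9        25.00        15.8416       142.5742
  10    5,025.00     3,026.7648    30,267.6475
  Σ                  3,202.8883    31,088.9517
Price P = Σ PV = 3,202.8883.
Macaulay duration = Σ(t·PV) / P = 31,088.9517 / 3,202.8883 = 9.70654 years.

9.707 years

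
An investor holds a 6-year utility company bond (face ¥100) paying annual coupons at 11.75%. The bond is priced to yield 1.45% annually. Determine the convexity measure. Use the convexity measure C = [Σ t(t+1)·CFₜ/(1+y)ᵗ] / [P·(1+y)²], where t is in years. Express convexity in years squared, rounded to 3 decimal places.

With y = 0.0145:
  t   CF        PV=CF/(1+0.0145)^t    t·PV        t(t+1)·PV
  1        11.75        11.5821        11.5821          23.1641
  2        11.75        11.4165        22.8330          68.4991
  3        11.75        11.2533        33.7600         135.0402
  4        11.75        11.0925        44.3700         221.8501
  5        11.75        10.9340        54.6698         328.0189
  6       111.75       102.5027       615.0161       4,305.1126
  Σ                    158.7811       782.2311       5,081.6850
P = 158.7811.
Convexity = Σ t(t+1)·PV / [P·(1+y)²] = 5,081.6850 / (158.7811 × 1.029210) = 31.09603.

31.096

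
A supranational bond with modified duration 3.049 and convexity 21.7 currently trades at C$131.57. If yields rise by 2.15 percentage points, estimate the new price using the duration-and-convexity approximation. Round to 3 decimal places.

C$123.605

Duration effect: -D_mod·Δy = -3.049 × (+0.0215) = -0.0655535
Convexity effect: ½·C·(Δy)² = 0.5 × 21.7 × (0.0215)² = +0.0050154125
ΔP/P ≈ -0.0655535 + 0.0050154125 = -0.0605380875
New price ≈ 131.57 × (1 - 0.0605380875) = 123.605003827625.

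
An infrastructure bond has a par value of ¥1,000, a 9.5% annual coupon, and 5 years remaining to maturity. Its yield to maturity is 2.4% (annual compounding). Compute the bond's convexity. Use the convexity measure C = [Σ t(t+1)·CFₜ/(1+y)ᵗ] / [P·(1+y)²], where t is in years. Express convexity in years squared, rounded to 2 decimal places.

With y = 0.024:
  t   CF        PV=CF/(1+0.024)^t    t·PV        t(t+1)·PV
  1        95.00        92.7734        92.7734         185.5469
  2        95.00        90.5991       181.1981         543.5944
  3        95.00        88.4756       265.4269       1,061.7077
  4        95.00        86.4020       345.6080       1,728.0399
  5     1,095.00       972.5554     4,862.7768      29,176.6611
  Σ                  1,330.8055     5,747.7833      32,695.5500
P = 1,330.8055.
Convexity = Σ t(t+1)·PV / [P·(1+y)²] = 32,695.5500 / (1,330.8055 × 1.048576) = 23.43010.

23.43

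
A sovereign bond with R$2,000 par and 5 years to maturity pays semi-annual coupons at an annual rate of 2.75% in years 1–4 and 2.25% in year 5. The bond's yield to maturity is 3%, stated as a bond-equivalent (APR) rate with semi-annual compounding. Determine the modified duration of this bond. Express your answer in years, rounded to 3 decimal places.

Periodic yield y = 0.015. First find Macaulay duration:
  t   CF        PV=CF/(1+0.015)^t    t·PV
  1        27.50        27.0936        27.0936
  2        27.50        26.6932        53.3864
  3        27.50        26.2987        78.8962
  4        27.50        25.9101       103.6403
  5        27.50        25.5272       127.6358
  6        27.50        25.1499       150.8995
  7        27.50        24.7782       173.4477
  8        27.50        24.4121       195.2964
  9        22.50        19.6783       177.1049
  10    2,022.50     1,742.7220    17,427.2198
  Σ                  1,968.2632    18,514.6205
P = 1,968.2632; Macaulay duration = 18,514.6205 / 1,968.2632 = 9.40658 half-year periods = 4.70329 years.
Modified duration = D_Mac / (1 + y) = 4.70329 / 1.015 = 4.63378 years.

4.634 years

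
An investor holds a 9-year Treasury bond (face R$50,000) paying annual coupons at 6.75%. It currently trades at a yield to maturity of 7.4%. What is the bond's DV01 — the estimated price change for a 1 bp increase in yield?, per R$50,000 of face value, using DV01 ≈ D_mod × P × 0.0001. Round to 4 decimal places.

Periodic yield y = 0.074.
  t   CF        PV=CF/(1+0.074)^t    t·PV
  1     3,375.00     3,142.4581     3,142.4581
  2     3,375.00     2,925.9386     5,851.8773
  3     3,375.00     2,724.3377     8,173.0130
  4     3,375.00     2,536.6272    10,146.5090
  5     3,375.00     2,361.8503    11,809.2516
  6     3,375.00     2,199.1158    13,194.6945
  7     3,375.00     2,047.5938    14,333.1567
  8     3,375.00     1,906.5119    15,252.0954
  9    53,375.00    28,073.6807   252,663.1261
  Σ                 47,918.1141   334,566.1816
P = 47,918.1141; D_Mac = 6.98204 yrs; D_mod = 6.50097 yrs.
DV01 ≈ 6.50097 × 47,918.1141 × 0.0001 = 31.151414.

R$31.1514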